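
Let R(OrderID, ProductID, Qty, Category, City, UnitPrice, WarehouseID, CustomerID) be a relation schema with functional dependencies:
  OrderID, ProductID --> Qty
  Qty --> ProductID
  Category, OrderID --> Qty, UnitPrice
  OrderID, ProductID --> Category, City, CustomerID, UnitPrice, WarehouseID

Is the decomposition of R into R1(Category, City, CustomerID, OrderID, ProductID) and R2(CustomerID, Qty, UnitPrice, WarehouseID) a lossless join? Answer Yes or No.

The shared attributes are {CustomerID} and {CustomerID}⁺ = {CustomerID}.
R1 ⊄ {CustomerID} and R2 ⊄ {CustomerID}, so the split is lossy.

No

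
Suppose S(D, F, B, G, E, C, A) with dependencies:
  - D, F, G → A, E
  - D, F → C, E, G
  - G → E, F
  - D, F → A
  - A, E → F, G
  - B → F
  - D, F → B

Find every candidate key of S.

{D} never appears on the right of any FD, so every key must include it.
{B, D} is a candidate key since {B, D}⁺ = {A, B, C, D, E, F, G} covers every attribute.
{D, F} is a candidate key since {D, F}⁺ = {A, B, C, D, E, F, G} covers every attribute.
{D, G} is a candidate key since {D, G}⁺ = {A, B, C, D, E, F, G} covers every attribute.
{A, D, E} is a candidate key since {A, D, E}⁺ = {A, B, C, D, E, F, G} covers every attribute.
These are minimal and exhaustive — every other superkey contains one of them.

{A, D, E}, {B, D}, {D, F}, {D, G}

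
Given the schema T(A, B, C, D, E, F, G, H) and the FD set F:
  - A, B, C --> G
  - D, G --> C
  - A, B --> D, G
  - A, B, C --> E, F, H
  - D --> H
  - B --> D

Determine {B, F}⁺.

{B, D, F, H}

Start with {B, F}.
B --> D applies; add {D} → now {B, D, F}.
D --> H applies; add {H} → now {B, D, F, H}.
No further FD applies.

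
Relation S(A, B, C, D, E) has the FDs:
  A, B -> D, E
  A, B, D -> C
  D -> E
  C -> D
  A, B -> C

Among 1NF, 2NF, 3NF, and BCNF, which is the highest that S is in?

Candidate key: {A, B}. Prime attributes: {A, B}.
D -> E breaks BCNF: {D}⁺ = {D, E}, so {D} is not a superkey.
D -> E determines the non-prime attribute {E} from a non-superkey — 3NF is violated.
Checking every proper subset of each key, none determines a non-prime attribute — 2NF is satisfied.

2NF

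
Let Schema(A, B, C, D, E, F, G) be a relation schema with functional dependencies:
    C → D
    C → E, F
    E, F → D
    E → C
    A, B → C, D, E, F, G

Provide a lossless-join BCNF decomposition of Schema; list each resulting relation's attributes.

Candidate key of the original relation: {A, B}.
Within {A, B, C, D, E, F, G}: {C}⁺ ∩ {A, B, C, D, E, F, G} = {C, D, E, F}, not the whole set, so C → D, E, F violates BCNF; decompose into {C, D, E, F} and {A, B, C, G}.
{C, D, E, F} is in BCNF.
{A, B, C, G} is in BCNF.

{A, B, C, G}; {C, D, E, F}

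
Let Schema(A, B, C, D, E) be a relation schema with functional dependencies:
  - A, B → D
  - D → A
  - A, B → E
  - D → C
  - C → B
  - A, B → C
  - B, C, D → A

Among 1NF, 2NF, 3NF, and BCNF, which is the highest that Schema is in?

3NF

Candidate keys: {A, B}, {A, C}, {D}. Prime attributes: {A, B, C, D}.
C → B breaks BCNF: {C}⁺ = {B, C}, so {C} is not a superkey.
But every attribute on its right side ({B}) is prime, and the same holds for every other non-superkey FD, so 3NF still holds.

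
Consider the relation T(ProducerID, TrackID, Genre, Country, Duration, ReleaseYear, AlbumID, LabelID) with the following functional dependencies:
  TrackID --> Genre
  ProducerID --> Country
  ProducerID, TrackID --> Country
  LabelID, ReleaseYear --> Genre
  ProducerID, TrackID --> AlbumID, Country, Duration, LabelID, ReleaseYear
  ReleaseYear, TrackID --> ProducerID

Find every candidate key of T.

{ProducerID, TrackID}, {ReleaseYear, TrackID}

{TrackID} never appears on the right of any FD, so every key must include it.
{ProducerID, TrackID}⁺ = {AlbumID, Country, Duration, Genre, LabelID, ProducerID, ReleaseYear, TrackID}, which is every attribute, so {ProducerID, TrackID} is a candidate key.
{ReleaseYear, TrackID}⁺ = {AlbumID, Country, Duration, Genre, LabelID, ProducerID, ReleaseYear, TrackID}, which is every attribute, so {ReleaseYear, TrackID} is a candidate key.
Any other superkey properly contains one of these, so there are no further candidate keys.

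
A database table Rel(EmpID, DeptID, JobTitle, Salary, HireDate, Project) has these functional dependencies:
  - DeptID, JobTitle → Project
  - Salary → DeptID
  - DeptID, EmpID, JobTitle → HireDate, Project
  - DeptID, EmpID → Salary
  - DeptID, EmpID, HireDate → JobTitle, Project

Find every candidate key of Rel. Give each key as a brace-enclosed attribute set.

{EmpID} never appears on the right of any FD, so every key must include it.
Closure of {DeptID, EmpID, HireDate} is {DeptID, EmpID, HireDate, JobTitle, Project, Salary}, the whole schema; {DeptID, EmpID, HireDate} is a candidate key.
Closure of {DeptID, EmpID, JobTitle} is {DeptID, EmpID, HireDate, JobTitle, Project, Salary}, the whole schema; {DeptID, EmpID, JobTitle} is a candidate key.
Closure of {EmpID, HireDate, Salary} is {DeptID, EmpID, HireDate, JobTitle, Project, Salary}, the whole schema; {EmpID, HireDate, Salary} is a candidate key.
Closure of {EmpID, JobTitle, Salary} is {DeptID, EmpID, HireDate, JobTitle, Project, Salary}, the whole schema; {EmpID, JobTitle, Salary} is a candidate key.
These are minimal and exhaustive — every other superkey contains one of them.

{DeptID, EmpID, HireDate}, {DeptID, EmpID, JobTitle}, {EmpID, HireDate, Salary}, {EmpID, JobTitle, Salary}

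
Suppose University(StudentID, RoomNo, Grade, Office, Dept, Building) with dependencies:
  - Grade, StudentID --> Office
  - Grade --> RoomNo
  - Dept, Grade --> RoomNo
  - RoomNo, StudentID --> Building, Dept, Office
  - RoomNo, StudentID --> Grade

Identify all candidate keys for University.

{Grade, StudentID}, {RoomNo, StudentID}

Attributes never on any right-hand side: {StudentID} — every candidate key must contain it.
{Grade, StudentID}⁺ = {Building, Dept, Grade, Office, RoomNo, StudentID}, which is every attribute, so {Grade, StudentID} is a candidate key.
{RoomNo, StudentID}⁺ = {Building, Dept, Grade, Office, RoomNo, StudentID}, which is every attribute, so {RoomNo, StudentID} is a candidate key.
No proper subset of any of these is a key, and no other minimal superkey exists.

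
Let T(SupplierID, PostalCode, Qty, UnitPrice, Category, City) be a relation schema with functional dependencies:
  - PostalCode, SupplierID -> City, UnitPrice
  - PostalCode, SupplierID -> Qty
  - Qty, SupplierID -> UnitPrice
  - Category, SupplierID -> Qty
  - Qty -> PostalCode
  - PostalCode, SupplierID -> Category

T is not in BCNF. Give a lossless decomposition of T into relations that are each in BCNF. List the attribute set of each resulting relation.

Candidate keys of the original relation: {Category, SupplierID}, {PostalCode, SupplierID}, {Qty, SupplierID}.
Within {Category, City, PostalCode, Qty, SupplierID, UnitPrice}: {Qty}⁺ ∩ {Category, City, PostalCode, Qty, SupplierID, UnitPrice} = {PostalCode, Qty}, not the whole set, so Qty -> PostalCode violates BCNF; decompose into {PostalCode, Qty} and {Category, City, Qty, SupplierID, UnitPrice}.
{PostalCode, Qty} is in BCNF.
{Category, City, Qty, SupplierID, UnitPrice} is in BCNF.

{Category, City, Qty, SupplierID, UnitPrice}; {PostalCode, Qty}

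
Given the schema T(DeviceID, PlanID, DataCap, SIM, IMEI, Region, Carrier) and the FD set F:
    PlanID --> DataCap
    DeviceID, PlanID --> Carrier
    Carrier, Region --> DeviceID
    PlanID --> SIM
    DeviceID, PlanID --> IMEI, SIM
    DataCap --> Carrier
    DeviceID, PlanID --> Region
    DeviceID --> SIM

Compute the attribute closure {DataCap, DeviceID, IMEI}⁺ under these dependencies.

Start with {DataCap, DeviceID, IMEI}.
DataCap --> Carrier applies; add {Carrier} → now {Carrier, DataCap, DeviceID, IMEI}.
DeviceID --> SIM applies; add {SIM} → now {Carrier, DataCap, DeviceID, IMEI, SIM}.
No further FD applies.

{Carrier, DataCap, DeviceID, IMEI, SIM}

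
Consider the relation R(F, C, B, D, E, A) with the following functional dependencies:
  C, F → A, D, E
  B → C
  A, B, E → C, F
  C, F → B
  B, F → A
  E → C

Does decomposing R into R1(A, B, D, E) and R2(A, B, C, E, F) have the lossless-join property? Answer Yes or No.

Yes

R1 ∩ R2 = {A, B, E}; its closure under F is {A, B, C, D, E, F}.
Since R1 ⊆ {A, B, C, D, E, F}, the intersection is a superkey of R1; the decomposition is lossless.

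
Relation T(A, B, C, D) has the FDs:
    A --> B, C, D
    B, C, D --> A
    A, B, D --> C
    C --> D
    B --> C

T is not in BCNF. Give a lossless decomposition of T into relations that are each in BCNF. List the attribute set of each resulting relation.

Candidate keys of the original relation: {A}, {B}.
Within {A, B, C, D}: {C}⁺ ∩ {A, B, C, D} = {C, D}, not the whole set, so C --> D violates BCNF; decompose into {C, D} and {A, B, C}.
{C, D}: every determinant is a superkey — BCNF.
{A, B, C}: every determinant is a superkey — BCNF.

{A, B, C}; {C, D}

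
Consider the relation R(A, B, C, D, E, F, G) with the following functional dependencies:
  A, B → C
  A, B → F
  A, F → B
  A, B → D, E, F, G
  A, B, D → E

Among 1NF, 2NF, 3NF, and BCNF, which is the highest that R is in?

BCNF

Candidate keys: {A, B}, {A, F}. Prime attributes: {A, B, F}.
The left-hand side of every FD is a superkey, so BCNF is satisfied.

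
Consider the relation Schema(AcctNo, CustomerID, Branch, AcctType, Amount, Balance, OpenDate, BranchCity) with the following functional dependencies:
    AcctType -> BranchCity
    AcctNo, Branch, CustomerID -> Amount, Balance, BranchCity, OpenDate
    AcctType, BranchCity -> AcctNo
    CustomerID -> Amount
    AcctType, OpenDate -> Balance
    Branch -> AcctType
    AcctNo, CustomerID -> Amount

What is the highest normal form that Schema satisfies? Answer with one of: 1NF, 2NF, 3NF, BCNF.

Candidate key: {Branch, CustomerID}. Prime attributes: {Branch, CustomerID}.
AcctType -> BranchCity breaks BCNF: {AcctType}⁺ = {AcctNo, AcctType, BranchCity}, so {AcctType} is not a superkey.
Because {BranchCity} is non-prime and the left side of AcctType -> BranchCity is not a superkey, the relation is not in 3NF.
The proper key subset {Branch} of {Branch, CustomerID} determines non-prime {AcctNo, AcctType, BranchCity}, so the relation is not even in 2NF.

1NF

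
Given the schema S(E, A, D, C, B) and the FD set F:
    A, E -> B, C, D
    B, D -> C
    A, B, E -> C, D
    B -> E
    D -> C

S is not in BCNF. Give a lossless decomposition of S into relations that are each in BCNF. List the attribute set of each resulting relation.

Candidate keys of the original relation: {A, B}, {A, E}.
{A, B, C, D, E}: {B, D} determines {B, C, D, E} here but is not a superkey — split on B, D -> C, E, giving {B, C, D, E} and {A, B, D}.
{B, C, D, E}: {B} determines {B, E} here but is not a superkey — split on B -> E, giving {B, E} and {B, C, D}.
{B, E} is in BCNF.
{B, C, D}: {D} determines {C, D} here but is not a superkey — split on D -> C, giving {C, D} and {B, D}.
{C, D} is in BCNF.
{B, D} is in BCNF.
{A, B, D} is in BCNF.

{A, B, D}; {B, E}; {C, D}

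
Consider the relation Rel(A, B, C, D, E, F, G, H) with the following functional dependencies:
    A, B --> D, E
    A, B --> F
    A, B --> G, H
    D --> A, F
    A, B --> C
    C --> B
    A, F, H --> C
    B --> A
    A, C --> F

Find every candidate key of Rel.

Closure of {B} is {A, B, C, D, E, F, G, H}, the whole schema; {B} is a candidate key.
Closure of {C} is {A, B, C, D, E, F, G, H}, the whole schema; {C} is a candidate key.
Closure of {D, H} is {A, B, C, D, E, F, G, H}, the whole schema; {D, H} is a candidate key.
Closure of {A, F, H} is {A, B, C, D, E, F, G, H}, the whole schema; {A, F, H} is a candidate key.
Any other superkey properly contains one of these, so there are no further candidate keys.

{A, F, H}, {B}, {C}, {D, H}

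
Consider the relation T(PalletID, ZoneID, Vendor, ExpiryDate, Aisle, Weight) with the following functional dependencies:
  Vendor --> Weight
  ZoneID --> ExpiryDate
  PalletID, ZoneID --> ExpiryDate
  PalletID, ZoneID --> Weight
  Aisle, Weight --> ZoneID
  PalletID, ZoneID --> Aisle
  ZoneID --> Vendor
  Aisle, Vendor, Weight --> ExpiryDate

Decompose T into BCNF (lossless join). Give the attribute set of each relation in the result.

{Aisle, PalletID, ZoneID}; {ExpiryDate, Vendor, ZoneID}; {Vendor, Weight}

Candidate keys of the original relation: {Aisle, PalletID, Vendor}, {Aisle, PalletID, Weight}, {PalletID, ZoneID}.
In {Aisle, ExpiryDate, PalletID, Vendor, Weight, ZoneID}, {Vendor} is not a superkey ({Vendor}⁺ restricted to this set is {Vendor, Weight}), so split on Vendor --> Weight into {Vendor, Weight} and {Aisle, ExpiryDate, PalletID, Vendor, ZoneID}.
{Vendor, Weight} has no BCNF violation.
In {Aisle, ExpiryDate, PalletID, Vendor, ZoneID}, {ZoneID} is not a superkey ({ZoneID}⁺ restricted to this set is {ExpiryDate, Vendor, ZoneID}), so split on ZoneID --> ExpiryDate, Vendor into {ExpiryDate, Vendor, ZoneID} and {Aisle, PalletID, ZoneID}.
{ExpiryDate, Vendor, ZoneID} has no BCNF violation.
{Aisle, PalletID, ZoneID} has no BCNF violation.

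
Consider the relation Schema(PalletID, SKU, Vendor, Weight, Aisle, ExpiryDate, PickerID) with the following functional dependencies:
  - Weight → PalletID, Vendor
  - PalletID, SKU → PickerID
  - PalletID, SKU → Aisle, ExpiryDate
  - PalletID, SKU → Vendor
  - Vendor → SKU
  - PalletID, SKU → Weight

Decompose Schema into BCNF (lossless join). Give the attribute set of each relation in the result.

Candidate keys of the original relation: {PalletID, SKU}, {PalletID, Vendor}, {Weight}.
In {Aisle, ExpiryDate, PalletID, PickerID, SKU, Vendor, Weight}, {Vendor} is not a superkey ({Vendor}⁺ restricted to this set is {SKU, Vendor}), so split on Vendor → SKU into {SKU, Vendor} and {Aisle, ExpiryDate, PalletID, PickerID, Vendor, Weight}.
{SKU, Vendor} has no BCNF violation.
{Aisle, ExpiryDate, PalletID, PickerID, Vendor, Weight} has no BCNF violation.

{Aisle, ExpiryDate, PalletID, PickerID, Vendor, Weight}; {SKU, Vendor}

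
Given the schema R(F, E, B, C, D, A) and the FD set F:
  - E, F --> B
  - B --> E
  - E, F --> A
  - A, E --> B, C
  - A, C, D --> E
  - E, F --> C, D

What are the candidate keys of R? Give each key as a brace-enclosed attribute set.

Attributes never on any right-hand side: {F} — every candidate key must contain it.
{B, F} is a candidate key since {B, F}⁺ = {A, B, C, D, E, F} covers every attribute.
{E, F} is a candidate key since {E, F}⁺ = {A, B, C, D, E, F} covers every attribute.
{A, C, D, F} is a candidate key since {A, C, D, F}⁺ = {A, B, C, D, E, F} covers every attribute.
Any other superkey properly contains one of these, so there are no further candidate keys.

{A, C, D, F}, {B, F}, {E, F}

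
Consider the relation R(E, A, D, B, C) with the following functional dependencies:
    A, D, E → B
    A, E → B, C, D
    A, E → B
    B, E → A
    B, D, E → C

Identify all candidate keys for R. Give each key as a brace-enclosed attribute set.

{E} never appears on the right of any FD, so every key must include it.
{A, E} is a candidate key since {A, E}⁺ = {A, B, C, D, E} covers every attribute.
{B, E} is a candidate key since {B, E}⁺ = {A, B, C, D, E} covers every attribute.
These are minimal and exhaustive — every other superkey contains one of them.

{A, E}, {B, E}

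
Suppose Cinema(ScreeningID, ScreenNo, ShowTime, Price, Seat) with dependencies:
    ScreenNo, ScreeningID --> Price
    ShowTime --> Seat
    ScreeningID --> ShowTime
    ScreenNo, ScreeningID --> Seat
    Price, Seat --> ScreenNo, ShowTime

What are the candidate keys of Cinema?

No FD produces {ScreeningID}, so it must be in every candidate key.
Closure of {Price, ScreeningID} is {Price, ScreenNo, ScreeningID, Seat, ShowTime}, the whole schema; {Price, ScreeningID} is a candidate key.
Closure of {ScreenNo, ScreeningID} is {Price, ScreenNo, ScreeningID, Seat, ShowTime}, the whole schema; {ScreenNo, ScreeningID} is a candidate key.
No proper subset of any of these is a key, and no other minimal superkey exists.

{Price, ScreeningID}, {ScreenNo, ScreeningID}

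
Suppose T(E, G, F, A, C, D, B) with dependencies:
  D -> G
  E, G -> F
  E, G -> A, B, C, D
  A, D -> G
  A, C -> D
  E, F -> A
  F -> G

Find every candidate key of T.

{E} never appears on the right of any FD, so every key must include it.
Closure of {D, E} is {A, B, C, D, E, F, G}, the whole schema; {D, E} is a candidate key.
Closure of {E, F} is {A, B, C, D, E, F, G}, the whole schema; {E, F} is a candidate key.
Closure of {E, G} is {A, B, C, D, E, F, G}, the whole schema; {E, G} is a candidate key.
Closure of {A, C, E} is {A, B, C, D, E, F, G}, the whole schema; {A, C, E} is a candidate key.
Any other superkey properly contains one of these, so there are no further candidate keys.

{A, C, E}, {D, E}, {E, F}, {E, G}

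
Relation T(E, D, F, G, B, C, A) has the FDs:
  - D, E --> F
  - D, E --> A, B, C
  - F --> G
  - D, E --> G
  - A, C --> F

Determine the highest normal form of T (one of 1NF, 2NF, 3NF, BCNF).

Candidate key: {D, E}. Prime attributes: {D, E}.
F --> G: {F}⁺ = {F, G}, which is not all of the attributes, so the left side is not a superkey — BCNF is violated.
Because {G} is non-prime and the left side of F --> G is not a superkey, the relation is not in 3NF.
No proper subset of a key has a non-prime attribute in its closure, so there is no partial dependency; 2NF holds.

2NF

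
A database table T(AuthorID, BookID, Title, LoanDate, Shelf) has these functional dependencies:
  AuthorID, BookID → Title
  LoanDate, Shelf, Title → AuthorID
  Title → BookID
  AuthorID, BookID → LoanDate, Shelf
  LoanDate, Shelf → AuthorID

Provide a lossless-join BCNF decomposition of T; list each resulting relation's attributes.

{AuthorID, LoanDate, Shelf}; {BookID, Title}; {LoanDate, Shelf, Title}

Candidate keys of the original relation: {AuthorID, BookID}, {AuthorID, Title}, {BookID, LoanDate, Shelf}, {LoanDate, Shelf, Title}.
Within {AuthorID, BookID, LoanDate, Shelf, Title}: {Title}⁺ ∩ {AuthorID, BookID, LoanDate, Shelf, Title} = {BookID, Title}, not the whole set, so Title → BookID violates BCNF; decompose into {BookID, Title} and {AuthorID, LoanDate, Shelf, Title}.
{BookID, Title} is in BCNF.
Within {AuthorID, LoanDate, Shelf, Title}: {LoanDate, Shelf}⁺ ∩ {AuthorID, LoanDate, Shelf, Title} = {AuthorID, LoanDate, Shelf}, not the whole set, so LoanDate, Shelf → AuthorID violates BCNF; decompose into {AuthorID, LoanDate, Shelf} and {LoanDate, Shelf, Title}.
{AuthorID, LoanDate, Shelf} is in BCNF.
{LoanDate, Shelf, Title} is in BCNF.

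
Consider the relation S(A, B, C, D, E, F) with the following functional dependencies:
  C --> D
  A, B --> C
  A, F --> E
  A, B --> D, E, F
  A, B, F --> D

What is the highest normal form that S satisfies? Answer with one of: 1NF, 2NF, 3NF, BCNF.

2NF

Candidate key: {A, B}. Prime attributes: {A, B}.
For C --> D we have {C}⁺ = {C, D}; {C} is not a superkey, so BCNF fails.
C --> D determines the non-prime attribute {D} from a non-superkey — 3NF is violated.
No non-prime attribute depends on a proper subset of any candidate key, so 2NF holds.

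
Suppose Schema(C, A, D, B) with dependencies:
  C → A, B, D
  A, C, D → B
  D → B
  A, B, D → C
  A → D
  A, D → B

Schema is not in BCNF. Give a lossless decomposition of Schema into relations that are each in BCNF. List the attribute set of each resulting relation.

Candidate keys of the original relation: {A}, {C}.
In {A, B, C, D}, {D} is not a superkey ({D}⁺ restricted to this set is {B, D}), so split on D → B into {B, D} and {A, C, D}.
{B, D}: every determinant is a superkey — BCNF.
{A, C, D}: every determinant is a superkey — BCNF.

{A, C, D}; {B, D}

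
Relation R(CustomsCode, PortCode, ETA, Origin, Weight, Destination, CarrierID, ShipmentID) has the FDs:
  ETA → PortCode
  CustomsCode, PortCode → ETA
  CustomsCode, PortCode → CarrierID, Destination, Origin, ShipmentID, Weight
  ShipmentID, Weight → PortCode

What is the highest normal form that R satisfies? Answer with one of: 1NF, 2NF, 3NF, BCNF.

3NF

Candidate keys: {CustomsCode, ETA}, {CustomsCode, PortCode}, {CustomsCode, ShipmentID, Weight}. Prime attributes: {CustomsCode, ETA, PortCode, ShipmentID, Weight}.
ETA → PortCode: {ETA}⁺ = {ETA, PortCode}, which is not all of the attributes, so the left side is not a superkey — BCNF is violated.
Since {PortCode} ⊆ prime attributes and every other non-superkey FD also has a prime right side, the schema is in 3NF.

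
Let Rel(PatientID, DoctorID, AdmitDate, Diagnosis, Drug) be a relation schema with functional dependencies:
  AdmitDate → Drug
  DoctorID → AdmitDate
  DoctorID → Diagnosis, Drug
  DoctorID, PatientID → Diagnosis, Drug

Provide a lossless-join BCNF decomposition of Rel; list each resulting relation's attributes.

Candidate key of the original relation: {DoctorID, PatientID}.
{AdmitDate, Diagnosis, DoctorID, Drug, PatientID}: {AdmitDate} determines {AdmitDate, Drug} here but is not a superkey — split on AdmitDate → Drug, giving {AdmitDate, Drug} and {AdmitDate, Diagnosis, DoctorID, PatientID}.
{AdmitDate, Drug} is in BCNF.
{AdmitDate, Diagnosis, DoctorID, PatientID}: {DoctorID} determines {AdmitDate, Diagnosis, DoctorID} here but is not a superkey — split on DoctorID → AdmitDate, Diagnosis, giving {AdmitDate, Diagnosis, DoctorID} and {DoctorID, PatientID}.
{AdmitDate, Diagnosis, DoctorID} is in BCNF.
{DoctorID, PatientID} is in BCNF.

{AdmitDate, Diagnosis, DoctorID}; {AdmitDate, Drug}; {DoctorID, PatientID}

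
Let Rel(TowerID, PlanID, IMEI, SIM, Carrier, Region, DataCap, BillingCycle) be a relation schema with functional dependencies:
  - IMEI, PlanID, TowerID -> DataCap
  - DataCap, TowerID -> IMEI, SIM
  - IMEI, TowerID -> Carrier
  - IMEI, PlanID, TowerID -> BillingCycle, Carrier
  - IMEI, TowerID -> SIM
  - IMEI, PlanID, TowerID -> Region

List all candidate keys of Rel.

{DataCap, PlanID, TowerID}, {IMEI, PlanID, TowerID}

Attributes never on any right-hand side: {PlanID, TowerID} — every candidate key must contain all of them.
{DataCap, PlanID, TowerID} is a candidate key since {DataCap, PlanID, TowerID}⁺ = {BillingCycle, Carrier, DataCap, IMEI, PlanID, Region, SIM, TowerID} covers every attribute.
{IMEI, PlanID, TowerID} is a candidate key since {IMEI, PlanID, TowerID}⁺ = {BillingCycle, Carrier, DataCap, IMEI, PlanID, Region, SIM, TowerID} covers every attribute.
No proper subset of any of these is a key, and no other minimal superkey exists.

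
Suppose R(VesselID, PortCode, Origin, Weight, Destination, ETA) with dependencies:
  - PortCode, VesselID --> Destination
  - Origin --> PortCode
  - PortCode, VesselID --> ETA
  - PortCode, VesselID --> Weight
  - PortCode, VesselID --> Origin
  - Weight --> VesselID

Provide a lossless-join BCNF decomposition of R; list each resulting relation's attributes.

Candidate keys of the original relation: {Origin, VesselID}, {Origin, Weight}, {PortCode, VesselID}, {PortCode, Weight}.
{Destination, ETA, Origin, PortCode, VesselID, Weight}: {Origin} determines {Origin, PortCode} here but is not a superkey — split on Origin --> PortCode, giving {Origin, PortCode} and {Destination, ETA, Origin, VesselID, Weight}.
{Origin, PortCode}: every determinant is a superkey — BCNF.
{Destination, ETA, Origin, VesselID, Weight}: {Weight} determines {VesselID, Weight} here but is not a superkey — split on Weight --> VesselID, giving {VesselID, Weight} and {Destination, ETA, Origin, Weight}.
{VesselID, Weight}: every determinant is a superkey — BCNF.
{Destination, ETA, Origin, Weight}: every determinant is a superkey — BCNF.

{Destination, ETA, Origin, Weight}; {Origin, PortCode}; {VesselID, Weight}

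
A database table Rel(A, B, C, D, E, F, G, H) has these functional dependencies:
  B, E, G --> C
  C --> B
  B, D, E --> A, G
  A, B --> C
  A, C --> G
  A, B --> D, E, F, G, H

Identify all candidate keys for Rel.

{A, B}, {A, C}, {B, D, E}, {C, D, E}

Closure of {A, B} is {A, B, C, D, E, F, G, H}, the whole schema; {A, B} is a candidate key.
Closure of {A, C} is {A, B, C, D, E, F, G, H}, the whole schema; {A, C} is a candidate key.
Closure of {B, D, E} is {A, B, C, D, E, F, G, H}, the whole schema; {B, D, E} is a candidate key.
Closure of {C, D, E} is {A, B, C, D, E, F, G, H}, the whole schema; {C, D, E} is a candidate key.
Any other superkey properly contains one of these, so there are no further candidate keys.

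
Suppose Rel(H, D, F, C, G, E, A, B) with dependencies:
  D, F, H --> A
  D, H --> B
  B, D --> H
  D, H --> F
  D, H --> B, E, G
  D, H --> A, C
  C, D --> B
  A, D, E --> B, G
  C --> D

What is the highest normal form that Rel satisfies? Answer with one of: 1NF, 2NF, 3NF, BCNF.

Candidate keys: {A, D, E}, {B, D}, {C}, {D, H}. Prime attributes: {A, B, C, D, E, H}.
Each dependency's left side is a superkey — BCNF holds.

BCNF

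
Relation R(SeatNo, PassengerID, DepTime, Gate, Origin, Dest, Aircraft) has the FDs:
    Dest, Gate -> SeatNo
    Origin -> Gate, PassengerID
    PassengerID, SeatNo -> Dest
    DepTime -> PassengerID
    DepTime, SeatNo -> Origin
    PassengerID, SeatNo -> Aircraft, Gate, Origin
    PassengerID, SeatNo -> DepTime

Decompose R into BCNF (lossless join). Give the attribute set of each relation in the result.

Candidate keys of the original relation: {DepTime, Dest, Gate}, {DepTime, SeatNo}, {Dest, Gate, PassengerID}, {Dest, Origin}, {Origin, SeatNo}, {PassengerID, SeatNo}.
In {Aircraft, DepTime, Dest, Gate, Origin, PassengerID, SeatNo}, {Dest, Gate} is not a superkey ({Dest, Gate}⁺ restricted to this set is {Dest, Gate, SeatNo}), so split on Dest, Gate -> SeatNo into {Dest, Gate, SeatNo} and {Aircraft, DepTime, Dest, Gate, Origin, PassengerID}.
{Dest, Gate, SeatNo}: every determinant is a superkey — BCNF.
In {Aircraft, DepTime, Dest, Gate, Origin, PassengerID}, {Origin} is not a superkey ({Origin}⁺ restricted to this set is {Gate, Origin, PassengerID}), so split on Origin -> Gate, PassengerID into {Gate, Origin, PassengerID} and {Aircraft, DepTime, Dest, Origin}.
{Gate, Origin, PassengerID}: every determinant is a superkey — BCNF.
{Aircraft, DepTime, Dest, Origin}: every determinant is a superkey — BCNF.

{Aircraft, DepTime, Dest, Origin}; {Dest, Gate, SeatNo}; {Gate, Origin, PassengerID}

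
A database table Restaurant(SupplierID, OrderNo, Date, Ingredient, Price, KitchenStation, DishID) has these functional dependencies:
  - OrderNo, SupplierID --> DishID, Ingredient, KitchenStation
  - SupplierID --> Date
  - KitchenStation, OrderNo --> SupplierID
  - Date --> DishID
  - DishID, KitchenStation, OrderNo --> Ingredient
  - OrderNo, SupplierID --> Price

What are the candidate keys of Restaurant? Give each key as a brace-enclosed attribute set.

Attributes never on any right-hand side: {OrderNo} — every candidate key must contain it.
{KitchenStation, OrderNo}⁺ = {Date, DishID, Ingredient, KitchenStation, OrderNo, Price, SupplierID}, which is every attribute, so {KitchenStation, OrderNo} is a candidate key.
{OrderNo, SupplierID}⁺ = {Date, DishID, Ingredient, KitchenStation, OrderNo, Price, SupplierID}, which is every attribute, so {OrderNo, SupplierID} is a candidate key.
No proper subset of any of these is a key, and no other minimal superkey exists.

{KitchenStation, OrderNo}, {OrderNo, SupplierID}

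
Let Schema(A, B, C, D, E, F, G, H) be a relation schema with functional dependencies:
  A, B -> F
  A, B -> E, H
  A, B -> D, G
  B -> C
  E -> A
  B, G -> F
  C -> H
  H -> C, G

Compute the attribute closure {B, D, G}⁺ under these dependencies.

{B, C, D, F, G, H}

Start with {B, D, G}.
B -> C applies; add {C} → now {B, C, D, G}.
B, G -> F applies; add {F} → now {B, C, D, F, G}.
C -> H applies; add {H} → now {B, C, D, F, G, H}.
No further FD applies.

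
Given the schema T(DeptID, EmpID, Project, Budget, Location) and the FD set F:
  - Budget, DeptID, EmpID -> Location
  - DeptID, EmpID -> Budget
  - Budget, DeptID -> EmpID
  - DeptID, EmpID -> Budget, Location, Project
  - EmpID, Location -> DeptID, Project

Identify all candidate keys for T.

{Budget, DeptID}, {DeptID, EmpID}, {EmpID, Location}

{Budget, DeptID}⁺ = {Budget, DeptID, EmpID, Location, Project}, which is every attribute, so {Budget, DeptID} is a candidate key.
{DeptID, EmpID}⁺ = {Budget, DeptID, EmpID, Location, Project}, which is every attribute, so {DeptID, EmpID} is a candidate key.
{EmpID, Location}⁺ = {Budget, DeptID, EmpID, Location, Project}, which is every attribute, so {EmpID, Location} is a candidate key.
Any other superkey properly contains one of these, so there are no further candidate keys.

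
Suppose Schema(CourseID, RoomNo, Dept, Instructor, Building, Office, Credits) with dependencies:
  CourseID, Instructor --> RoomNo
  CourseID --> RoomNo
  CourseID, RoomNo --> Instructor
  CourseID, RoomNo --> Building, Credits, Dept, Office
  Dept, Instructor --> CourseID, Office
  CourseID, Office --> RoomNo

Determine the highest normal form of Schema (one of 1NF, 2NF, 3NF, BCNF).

BCNF

Candidate keys: {CourseID}, {Dept, Instructor}. Prime attributes: {CourseID, Dept, Instructor}.
Every FD has a superkey on the left, so the relation is in BCNF.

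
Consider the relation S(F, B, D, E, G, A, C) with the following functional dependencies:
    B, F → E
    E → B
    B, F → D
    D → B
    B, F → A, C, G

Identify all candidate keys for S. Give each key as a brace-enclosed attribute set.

{F} never appears on the right of any FD, so every key must include it.
{B, F}⁺ = {A, B, C, D, E, F, G} — all of the relation — so {B, F} is a candidate key.
{D, F}⁺ = {A, B, C, D, E, F, G} — all of the relation — so {D, F} is a candidate key.
{E, F}⁺ = {A, B, C, D, E, F, G} — all of the relation — so {E, F} is a candidate key.
No proper subset of any of these is a key, and no other minimal superkey exists.

{B, F}, {D, F}, {E, F}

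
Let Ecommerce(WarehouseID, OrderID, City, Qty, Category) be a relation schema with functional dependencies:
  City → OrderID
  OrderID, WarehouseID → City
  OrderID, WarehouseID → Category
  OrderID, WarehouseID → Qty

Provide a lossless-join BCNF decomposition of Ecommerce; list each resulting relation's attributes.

Candidate keys of the original relation: {City, WarehouseID}, {OrderID, WarehouseID}.
In {Category, City, OrderID, Qty, WarehouseID}, {City} is not a superkey ({City}⁺ restricted to this set is {City, OrderID}), so split on City → OrderID into {City, OrderID} and {Category, City, Qty, WarehouseID}.
{City, OrderID} is in BCNF.
{Category, City, Qty, WarehouseID} is in BCNF.

{Category, City, Qty, WarehouseID}; {City, OrderID}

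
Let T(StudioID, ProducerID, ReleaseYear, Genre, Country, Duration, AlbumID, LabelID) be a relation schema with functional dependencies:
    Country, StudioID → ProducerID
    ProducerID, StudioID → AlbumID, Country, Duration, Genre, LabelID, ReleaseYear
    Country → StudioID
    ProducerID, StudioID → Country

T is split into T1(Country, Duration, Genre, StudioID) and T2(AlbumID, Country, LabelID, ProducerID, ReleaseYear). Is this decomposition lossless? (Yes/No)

T1 ∩ T2 = {Country}; its closure under F is {AlbumID, Country, Duration, Genre, LabelID, ProducerID, ReleaseYear, StudioID}.
T1 is contained in that closure, so T1 ∩ T2 → T1 holds and the join is lossless.

Yes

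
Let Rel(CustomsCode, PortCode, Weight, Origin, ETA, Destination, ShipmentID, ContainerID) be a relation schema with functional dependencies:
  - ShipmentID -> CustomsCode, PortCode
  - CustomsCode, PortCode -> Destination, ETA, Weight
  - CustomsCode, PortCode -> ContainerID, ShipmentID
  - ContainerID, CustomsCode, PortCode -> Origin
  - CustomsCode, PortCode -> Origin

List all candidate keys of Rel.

{ShipmentID} is a candidate key since {ShipmentID}⁺ = {ContainerID, CustomsCode, Destination, ETA, Origin, PortCode, ShipmentID, Weight} covers every attribute.
{CustomsCode, PortCode} is a candidate key since {CustomsCode, PortCode}⁺ = {ContainerID, CustomsCode, Destination, ETA, Origin, PortCode, ShipmentID, Weight} covers every attribute.
Any other superkey properly contains one of these, so there are no further candidate keys.

{CustomsCode, PortCode}, {ShipmentID}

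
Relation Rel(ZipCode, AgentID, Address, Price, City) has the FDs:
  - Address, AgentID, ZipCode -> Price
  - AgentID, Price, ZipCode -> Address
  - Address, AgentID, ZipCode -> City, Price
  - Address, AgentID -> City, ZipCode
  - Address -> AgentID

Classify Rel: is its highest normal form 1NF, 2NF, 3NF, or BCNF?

BCNF

Candidate keys: {Address}, {AgentID, Price, ZipCode}. Prime attributes: {Address, AgentID, Price, ZipCode}.
The left-hand side of every FD is a superkey, so BCNF is satisfied.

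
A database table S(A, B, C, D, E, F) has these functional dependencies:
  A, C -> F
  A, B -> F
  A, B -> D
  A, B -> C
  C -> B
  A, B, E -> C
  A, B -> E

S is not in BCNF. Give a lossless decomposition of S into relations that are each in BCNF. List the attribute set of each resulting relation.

{A, C, D, E, F}; {B, C}

Candidate keys of the original relation: {A, B}, {A, C}.
Within {A, B, C, D, E, F}: {C}⁺ ∩ {A, B, C, D, E, F} = {B, C}, not the whole set, so C -> B violates BCNF; decompose into {B, C} and {A, C, D, E, F}.
{B, C} is in BCNF.
{A, C, D, E, F} is in BCNF.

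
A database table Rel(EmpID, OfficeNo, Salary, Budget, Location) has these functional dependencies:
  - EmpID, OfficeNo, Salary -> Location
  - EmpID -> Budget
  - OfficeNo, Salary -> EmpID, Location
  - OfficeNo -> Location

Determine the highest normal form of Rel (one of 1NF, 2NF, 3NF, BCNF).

Candidate key: {OfficeNo, Salary}. Prime attributes: {OfficeNo, Salary}.
For EmpID -> Budget we have {EmpID}⁺ = {Budget, EmpID}; {EmpID} is not a superkey, so BCNF fails.
EmpID -> Budget determines the non-prime attribute {Budget} from a non-superkey — 3NF is violated.
{OfficeNo} is a proper subset of the key {OfficeNo, Salary}, and {OfficeNo}⁺ contains the non-prime attribute {Location} — a partial dependency, so 2NF is violated.

1NF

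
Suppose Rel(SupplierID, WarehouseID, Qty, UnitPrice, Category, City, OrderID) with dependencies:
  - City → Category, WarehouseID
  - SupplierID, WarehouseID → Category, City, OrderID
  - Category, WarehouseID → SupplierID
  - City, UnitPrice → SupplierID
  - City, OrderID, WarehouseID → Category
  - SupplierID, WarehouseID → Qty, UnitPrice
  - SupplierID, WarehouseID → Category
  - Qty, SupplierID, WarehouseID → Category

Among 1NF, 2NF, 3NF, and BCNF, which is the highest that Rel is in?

Candidate keys: {Category, WarehouseID}, {City}, {SupplierID, WarehouseID}. Prime attributes: {Category, City, SupplierID, WarehouseID}.
The left-hand side of every FD is a superkey, so BCNF is satisfied.

BCNF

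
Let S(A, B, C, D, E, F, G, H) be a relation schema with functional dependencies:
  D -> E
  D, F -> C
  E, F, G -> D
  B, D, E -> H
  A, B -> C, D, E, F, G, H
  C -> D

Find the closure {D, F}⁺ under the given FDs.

Start with {D, F}.
D -> E applies; add {E} → now {D, E, F}.
D, F -> C applies; add {C} → now {C, D, E, F}.
No further FD applies.

{C, D, E, F}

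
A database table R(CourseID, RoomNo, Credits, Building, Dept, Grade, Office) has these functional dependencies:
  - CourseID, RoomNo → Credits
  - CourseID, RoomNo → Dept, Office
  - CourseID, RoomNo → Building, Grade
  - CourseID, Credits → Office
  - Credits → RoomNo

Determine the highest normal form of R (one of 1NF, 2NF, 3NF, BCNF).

Candidate keys: {CourseID, Credits}, {CourseID, RoomNo}. Prime attributes: {CourseID, Credits, RoomNo}.
For Credits → RoomNo we have {Credits}⁺ = {Credits, RoomNo}; {Credits} is not a superkey, so BCNF fails.
Since {RoomNo} ⊆ prime attributes and every other non-superkey FD also has a prime right side, the schema is in 3NF.

3NF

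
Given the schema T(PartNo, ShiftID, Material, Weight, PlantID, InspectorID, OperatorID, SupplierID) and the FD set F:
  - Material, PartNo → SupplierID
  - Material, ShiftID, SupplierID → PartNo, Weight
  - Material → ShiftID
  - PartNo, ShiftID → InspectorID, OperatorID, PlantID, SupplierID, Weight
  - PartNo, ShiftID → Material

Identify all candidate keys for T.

{Material, PartNo}, {Material, SupplierID}, {PartNo, ShiftID}

{Material, PartNo} is a candidate key since {Material, PartNo}⁺ = {InspectorID, Material, OperatorID, PartNo, PlantID, ShiftID, SupplierID, Weight} covers every attribute.
{Material, SupplierID} is a candidate key since {Material, SupplierID}⁺ = {InspectorID, Material, OperatorID, PartNo, PlantID, ShiftID, SupplierID, Weight} covers every attribute.
{PartNo, ShiftID} is a candidate key since {PartNo, ShiftID}⁺ = {InspectorID, Material, OperatorID, PartNo, PlantID, ShiftID, SupplierID, Weight} covers every attribute.
No proper subset of any of these is a key, and no other minimal superkey exists.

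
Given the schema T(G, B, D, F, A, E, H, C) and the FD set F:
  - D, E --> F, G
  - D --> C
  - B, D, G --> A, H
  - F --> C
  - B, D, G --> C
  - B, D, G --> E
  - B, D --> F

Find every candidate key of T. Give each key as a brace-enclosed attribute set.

{B, D, E}, {B, D, G}

{B, D} never appear on the right of any FD, so every key must include all of them.
{B, D, E}⁺ = {A, B, C, D, E, F, G, H}, which is every attribute, so {B, D, E} is a candidate key.
{B, D, G}⁺ = {A, B, C, D, E, F, G, H}, which is every attribute, so {B, D, G} is a candidate key.
These are minimal and exhaustive — every other superkey contains one of them.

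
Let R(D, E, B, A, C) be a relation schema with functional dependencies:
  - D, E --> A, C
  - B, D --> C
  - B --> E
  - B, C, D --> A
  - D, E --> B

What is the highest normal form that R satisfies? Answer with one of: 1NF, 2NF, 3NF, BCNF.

3NF

Candidate keys: {B, D}, {D, E}. Prime attributes: {B, D, E}.
For B --> E we have {B}⁺ = {B, E}; {B} is not a superkey, so BCNF fails.
Since {E} ⊆ prime attributes and every other non-superkey FD also has a prime right side, the schema is in 3NF.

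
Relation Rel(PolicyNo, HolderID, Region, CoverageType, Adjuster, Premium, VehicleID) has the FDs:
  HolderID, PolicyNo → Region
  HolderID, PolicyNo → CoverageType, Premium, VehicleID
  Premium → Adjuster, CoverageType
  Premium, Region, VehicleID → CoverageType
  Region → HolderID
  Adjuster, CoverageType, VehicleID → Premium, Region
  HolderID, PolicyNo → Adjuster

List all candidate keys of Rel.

{Adjuster, CoverageType, PolicyNo, VehicleID}, {HolderID, PolicyNo}, {PolicyNo, Premium, VehicleID}, {PolicyNo, Region}

Attributes never on any right-hand side: {PolicyNo} — every candidate key must contain it.
Closure of {HolderID, PolicyNo} is {Adjuster, CoverageType, HolderID, PolicyNo, Premium, Region, VehicleID}, the whole schema; {HolderID, PolicyNo} is a candidate key.
Closure of {PolicyNo, Region} is {Adjuster, CoverageType, HolderID, PolicyNo, Premium, Region, VehicleID}, the whole schema; {PolicyNo, Region} is a candidate key.
Closure of {PolicyNo, Premium, VehicleID} is {Adjuster, CoverageType, HolderID, PolicyNo, Premium, Region, VehicleID}, the whole schema; {PolicyNo, Premium, VehicleID} is a candidate key.
Closure of {Adjuster, CoverageType, PolicyNo, VehicleID} is {Adjuster, CoverageType, HolderID, PolicyNo, Premium, Region, VehicleID}, the whole schema; {Adjuster, CoverageType, PolicyNo, VehicleID} is a candidate key.
These are minimal and exhaustive — every other superkey contains one of them.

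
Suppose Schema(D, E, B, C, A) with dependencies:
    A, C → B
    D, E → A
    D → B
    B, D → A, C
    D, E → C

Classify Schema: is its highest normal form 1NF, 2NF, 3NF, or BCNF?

Candidate key: {D, E}. Prime attributes: {D, E}.
A, C → B: {A, C}⁺ = {A, B, C}, which is not all of the attributes, so the left side is not a superkey — BCNF is violated.
Because {B} is non-prime and the left side of A, C → B is not a superkey, the relation is not in 3NF.
{D} is a proper subset of the key {D, E}, and {D}⁺ contains the non-prime attributes {A, B, C} — a partial dependency, so 2NF is violated.

1NF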